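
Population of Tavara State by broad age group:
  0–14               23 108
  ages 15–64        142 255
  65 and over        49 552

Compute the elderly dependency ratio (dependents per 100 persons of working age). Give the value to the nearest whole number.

Old-age dependency ratio = 49 552 / 142 255 × 100 = 35

Old-age dependency ratio: 35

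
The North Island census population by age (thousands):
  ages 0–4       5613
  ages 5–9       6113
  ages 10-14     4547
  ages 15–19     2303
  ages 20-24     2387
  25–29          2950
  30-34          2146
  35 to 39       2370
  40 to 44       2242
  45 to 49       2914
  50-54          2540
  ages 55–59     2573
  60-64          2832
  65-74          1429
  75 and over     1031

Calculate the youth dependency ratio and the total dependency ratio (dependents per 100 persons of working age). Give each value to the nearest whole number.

0–14: 5613 + 6113 + 4547 = 16273
15–64: 2303 + 2387 + 2950 + 2146 + 2370 + 2242 + 2914 + 2540 + 2573 + 2832 = 25257
65+: 1429 + 1031 = 2460
Youth dependency ratio = 16273 / 25257 × 100 = 64
Total dependency ratio = (16273 + 2460) / 25257 × 100 = 18733 / 25257 × 100 = 74

Youth dependency ratio: 64
Total dependency ratio: 74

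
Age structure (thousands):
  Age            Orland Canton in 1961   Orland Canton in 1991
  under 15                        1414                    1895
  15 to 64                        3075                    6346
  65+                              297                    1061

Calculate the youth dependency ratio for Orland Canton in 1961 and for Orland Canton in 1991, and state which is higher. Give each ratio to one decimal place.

Orland Canton in 1961: 46.0
Orland Canton in 1991: 29.9
Higher: Orland Canton in 1961

Orland Canton in 1961: 1414 / 3075 × 100 = 46.0
Orland Canton in 1991: 1895 / 6346 × 100 = 29.9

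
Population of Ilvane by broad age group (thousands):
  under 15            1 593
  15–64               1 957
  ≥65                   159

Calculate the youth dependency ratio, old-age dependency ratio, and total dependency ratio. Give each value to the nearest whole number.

Youth dependency ratio = 1 593 / 1 957 × 100 = 81
Old-age dependency ratio = 159 / 1 957 × 100 = 8
Total dependency ratio = (1 593 + 159) / 1 957 × 100 = 1 752 / 1 957 × 100 = 90

Youth dependency ratio: 81
Old-age dependency ratio: 8
Total dependency ratio: 90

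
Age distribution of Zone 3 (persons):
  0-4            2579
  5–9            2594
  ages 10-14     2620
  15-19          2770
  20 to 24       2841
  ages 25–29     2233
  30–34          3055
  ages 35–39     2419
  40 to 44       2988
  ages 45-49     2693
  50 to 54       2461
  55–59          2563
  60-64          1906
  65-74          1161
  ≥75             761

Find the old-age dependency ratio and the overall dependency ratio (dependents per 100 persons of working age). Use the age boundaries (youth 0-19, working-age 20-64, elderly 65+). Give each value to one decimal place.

0–19: 2579 + 2594 + 2620 + 2770 = 10563
20–64: 2841 + 2233 + 3055 + 2419 + 2988 + 2693 + 2461 + 2563 + 1906 = 23159
65+: 1161 + 761 = 1922
Old-age dependency ratio = 1922 / 23159 × 100 = 8.3
Total dependency ratio = (10563 + 1922) / 23159 × 100 = 12485 / 23159 × 100 = 53.9

Old-age dependency ratio: 8.3
Total dependency ratio: 53.9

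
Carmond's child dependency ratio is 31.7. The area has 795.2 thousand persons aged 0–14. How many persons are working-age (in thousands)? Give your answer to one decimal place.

Working-age: 2 508.5

Youth dependency ratio = youth / working-age × 100
31.7 = 795.2 / W × 100
⇒ 2 508.5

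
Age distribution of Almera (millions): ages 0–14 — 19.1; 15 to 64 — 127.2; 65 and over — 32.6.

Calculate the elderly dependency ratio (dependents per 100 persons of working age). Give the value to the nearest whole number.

Old-age dependency ratio = 32.6 / 127.2 × 100 = 26

Old-age dependency ratio: 26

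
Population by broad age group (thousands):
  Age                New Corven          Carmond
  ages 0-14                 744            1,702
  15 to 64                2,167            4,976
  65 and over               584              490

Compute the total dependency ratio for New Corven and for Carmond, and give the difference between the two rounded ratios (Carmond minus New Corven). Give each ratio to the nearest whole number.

New Corven: (744 + 584) / 2,167 × 100 = 1,328 / 2,167 × 100 = 61
Carmond: (1,702 + 490) / 4,976 × 100 = 2,192 / 4,976 × 100 = 44

New Corven: 61
Carmond: 44
Difference: -17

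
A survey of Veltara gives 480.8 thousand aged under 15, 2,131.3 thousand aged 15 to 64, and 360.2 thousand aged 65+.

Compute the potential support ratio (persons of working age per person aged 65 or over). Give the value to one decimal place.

Potential support ratio: 5.9

Potential support ratio = 2,131.3 / 360.2 = 5.9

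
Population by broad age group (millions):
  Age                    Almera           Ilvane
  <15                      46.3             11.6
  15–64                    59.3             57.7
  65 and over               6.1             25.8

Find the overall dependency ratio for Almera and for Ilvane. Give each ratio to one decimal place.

Almera: 88.4
Ilvane: 64.8

Almera: (46.3 + 6.1) / 59.3 × 100 = 52.4 / 59.3 × 100 = 88.4
Ilvane: (11.6 + 25.8) / 57.7 × 100 = 37.4 / 57.7 × 100 = 64.8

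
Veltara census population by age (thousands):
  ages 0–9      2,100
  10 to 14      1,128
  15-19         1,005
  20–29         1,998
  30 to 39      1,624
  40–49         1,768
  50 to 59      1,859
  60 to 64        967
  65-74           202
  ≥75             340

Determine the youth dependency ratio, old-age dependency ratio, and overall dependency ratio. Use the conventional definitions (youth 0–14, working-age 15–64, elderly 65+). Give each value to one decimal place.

0–14: 2,100 + 1,128 = 3,228
15–64: 1,005 + 1,998 + 1,624 + 1,768 + 1,859 + 967 = 9,221
65+: 202 + 340 = 542
Youth dependency ratio = 3,228 / 9,221 × 100 = 35.0
Old-age dependency ratio = 542 / 9,221 × 100 = 5.9
Total dependency ratio = (3,228 + 542) / 9,221 × 100 = 3,770 / 9,221 × 100 = 40.9

Youth dependency ratio: 35.0
Old-age dependency ratio: 5.9
Total dependency ratio: 40.9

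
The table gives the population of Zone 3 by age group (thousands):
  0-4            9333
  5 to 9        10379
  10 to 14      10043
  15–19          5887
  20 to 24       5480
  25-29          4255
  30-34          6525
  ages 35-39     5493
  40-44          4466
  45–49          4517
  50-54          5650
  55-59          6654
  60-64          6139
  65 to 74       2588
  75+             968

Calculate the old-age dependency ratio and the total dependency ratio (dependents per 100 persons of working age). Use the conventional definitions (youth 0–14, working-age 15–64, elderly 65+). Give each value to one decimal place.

0–14: 9333 + 10379 + 10043 = 29755
15–64: 5887 + 5480 + 4255 + 6525 + 5493 + 4466 + 4517 + 5650 + 6654 + 6139 = 55066
65+: 2588 + 968 = 3556
Old-age dependency ratio = 3556 / 55066 × 100 = 6.5
Total dependency ratio = (29755 + 3556) / 55066 × 100 = 33311 / 55066 × 100 = 60.5

Old-age dependency ratio: 6.5
Total dependency ratio: 60.5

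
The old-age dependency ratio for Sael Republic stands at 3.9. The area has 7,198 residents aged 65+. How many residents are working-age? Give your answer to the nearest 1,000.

Working-age: 185,000

Old-age dependency ratio = elderly / working-age × 100
3.9 = 7,198 / W × 100
⇒ 185,000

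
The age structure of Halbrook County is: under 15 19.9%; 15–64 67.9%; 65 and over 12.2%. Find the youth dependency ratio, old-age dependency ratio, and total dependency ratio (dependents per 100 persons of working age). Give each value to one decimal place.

Youth dependency ratio: 29.3
Old-age dependency ratio: 18.0
Total dependency ratio: 47.3

Youth dependency ratio = 19.9 / 67.9 × 100 = 29.3
Old-age dependency ratio = 12.2 / 67.9 × 100 = 18.0
Total dependency ratio = (19.9 + 12.2) / 67.9 × 100 = 32.1 / 67.9 × 100 = 47.3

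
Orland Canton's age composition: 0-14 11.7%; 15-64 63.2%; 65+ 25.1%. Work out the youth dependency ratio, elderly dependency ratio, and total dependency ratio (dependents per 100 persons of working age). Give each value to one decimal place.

Youth dependency ratio: 18.5
Old-age dependency ratio: 39.7
Total dependency ratio: 58.2

Youth dependency ratio = 11.7 / 63.2 × 100 = 18.5
Old-age dependency ratio = 25.1 / 63.2 × 100 = 39.7
Total dependency ratio = (11.7 + 25.1) / 63.2 × 100 = 36.8 / 63.2 × 100 = 58.2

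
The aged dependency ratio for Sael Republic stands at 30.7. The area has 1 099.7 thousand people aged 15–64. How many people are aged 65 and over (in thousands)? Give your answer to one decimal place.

Aged 65 and over: 337.6

Old-age dependency ratio = elderly / working-age × 100
30.7 = E / 1 099.7 × 100
⇒ 337.6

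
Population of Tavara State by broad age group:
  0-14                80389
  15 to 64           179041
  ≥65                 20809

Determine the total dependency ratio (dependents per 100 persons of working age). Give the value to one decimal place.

Total dependency ratio = (80389 + 20809) / 179041 × 100 = 101198 / 179041 × 100 = 56.5

Total dependency ratio: 56.5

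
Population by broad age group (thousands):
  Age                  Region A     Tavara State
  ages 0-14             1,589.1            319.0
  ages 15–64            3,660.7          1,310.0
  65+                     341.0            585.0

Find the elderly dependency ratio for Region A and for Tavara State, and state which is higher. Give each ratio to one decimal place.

Region A: 341.0 / 3,660.7 × 100 = 9.3
Tavara State: 585.0 / 1,310.0 × 100 = 44.7

Region A: 9.3
Tavara State: 44.7
Higher: Tavara State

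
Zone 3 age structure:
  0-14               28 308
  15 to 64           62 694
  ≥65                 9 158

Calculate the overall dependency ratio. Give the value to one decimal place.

Total dependency ratio = (28 308 + 9 158) / 62 694 × 100 = 37 466 / 62 694 × 100 = 59.8

Total dependency ratio: 59.8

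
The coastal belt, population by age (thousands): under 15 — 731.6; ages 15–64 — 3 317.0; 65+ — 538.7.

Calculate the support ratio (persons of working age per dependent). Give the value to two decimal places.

Support ratio: 2.61

Support ratio = 3 317.0 / (731.6 + 538.7) = 3 317.0 / 1 270.3 = 2.61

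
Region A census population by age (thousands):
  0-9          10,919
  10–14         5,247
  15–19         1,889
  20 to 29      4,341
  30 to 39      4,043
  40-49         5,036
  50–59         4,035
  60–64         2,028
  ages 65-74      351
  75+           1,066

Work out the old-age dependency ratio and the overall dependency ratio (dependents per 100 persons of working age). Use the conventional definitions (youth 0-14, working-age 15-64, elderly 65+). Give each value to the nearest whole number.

0–14: 10,919 + 5,247 = 16,166
15–64: 1,889 + 4,341 + 4,043 + 5,036 + 4,035 + 2,028 = 21,372
65+: 351 + 1,066 = 1,417
Old-age dependency ratio = 1,417 / 21,372 × 100 = 7
Total dependency ratio = (16,166 + 1,417) / 21,372 × 100 = 17,583 / 21,372 × 100 = 82

Old-age dependency ratio: 7
Total dependency ratio: 82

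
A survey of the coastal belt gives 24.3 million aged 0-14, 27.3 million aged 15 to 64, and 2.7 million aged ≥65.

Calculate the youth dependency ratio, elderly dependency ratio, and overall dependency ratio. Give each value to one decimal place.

Youth dependency ratio: 89.0
Old-age dependency ratio: 9.9
Total dependency ratio: 98.9

Youth dependency ratio = 24.3 / 27.3 × 100 = 89.0
Old-age dependency ratio = 2.7 / 27.3 × 100 = 9.9
Total dependency ratio = (24.3 + 2.7) / 27.3 × 100 = 27.0 / 27.3 × 100 = 98.9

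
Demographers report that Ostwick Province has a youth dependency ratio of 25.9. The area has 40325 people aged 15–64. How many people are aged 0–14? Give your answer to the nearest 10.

Aged 0–14: 10440

Youth dependency ratio = youth / working-age × 100
25.9 = Y / 40325 × 100
⇒ 10440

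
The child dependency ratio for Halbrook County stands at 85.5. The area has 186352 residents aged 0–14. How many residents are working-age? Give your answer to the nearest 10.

Youth dependency ratio = youth / working-age × 100
85.5 = 186352 / W × 100
⇒ 217960

Working-age: 217960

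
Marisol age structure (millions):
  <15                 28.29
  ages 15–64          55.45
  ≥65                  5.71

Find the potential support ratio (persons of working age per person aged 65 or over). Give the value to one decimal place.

Potential support ratio = 55.45 / 5.71 = 9.7

Potential support ratio: 9.7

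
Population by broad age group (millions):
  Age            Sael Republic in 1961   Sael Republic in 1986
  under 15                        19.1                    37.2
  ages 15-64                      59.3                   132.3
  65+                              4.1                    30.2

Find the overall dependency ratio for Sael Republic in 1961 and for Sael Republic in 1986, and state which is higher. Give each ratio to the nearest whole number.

Sael Republic in 1961: (19.1 + 4.1) / 59.3 × 100 = 23.2 / 59.3 × 100 = 39
Sael Republic in 1986: (37.2 + 30.2) / 132.3 × 100 = 67.4 / 132.3 × 100 = 51

Sael Republic in 1961: 39
Sael Republic in 1986: 51
Higher: Sael Republic in 1986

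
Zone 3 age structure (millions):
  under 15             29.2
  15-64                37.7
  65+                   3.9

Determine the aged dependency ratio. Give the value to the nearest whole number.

Old-age dependency ratio = 3.9 / 37.7 × 100 = 10

Old-age dependency ratio: 10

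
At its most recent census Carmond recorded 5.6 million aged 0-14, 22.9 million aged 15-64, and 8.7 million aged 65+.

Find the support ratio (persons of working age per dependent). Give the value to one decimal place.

Support ratio = 22.9 / (5.6 + 8.7) = 22.9 / 14.3 = 1.6

Support ratio: 1.6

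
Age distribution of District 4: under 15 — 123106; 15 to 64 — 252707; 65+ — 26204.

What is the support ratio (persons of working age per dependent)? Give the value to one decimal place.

Support ratio: 1.7

Support ratio = 252707 / (123106 + 26204) = 252707 / 149310 = 1.7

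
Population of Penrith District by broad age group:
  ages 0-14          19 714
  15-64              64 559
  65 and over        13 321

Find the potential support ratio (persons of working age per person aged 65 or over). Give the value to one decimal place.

Potential support ratio: 4.8

Potential support ratio = 64 559 / 13 321 = 4.8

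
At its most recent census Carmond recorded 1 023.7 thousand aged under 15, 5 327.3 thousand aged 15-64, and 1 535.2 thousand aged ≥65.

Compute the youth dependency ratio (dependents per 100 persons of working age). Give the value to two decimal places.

Youth dependency ratio: 19.22

Youth dependency ratio = 1 023.7 / 5 327.3 × 100 = 19.22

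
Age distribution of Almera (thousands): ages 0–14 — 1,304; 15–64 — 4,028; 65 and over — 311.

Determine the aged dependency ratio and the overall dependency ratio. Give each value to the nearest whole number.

Old-age dependency ratio = 311 / 4,028 × 100 = 8
Total dependency ratio = (1,304 + 311) / 4,028 × 100 = 1,615 / 4,028 × 100 = 40

Old-age dependency ratio: 8
Total dependency ratio: 40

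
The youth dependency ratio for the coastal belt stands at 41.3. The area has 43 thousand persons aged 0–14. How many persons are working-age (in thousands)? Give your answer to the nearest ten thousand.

Working-age: 100

Youth dependency ratio = youth / working-age × 100
41.3 = 43 / W × 100
⇒ 100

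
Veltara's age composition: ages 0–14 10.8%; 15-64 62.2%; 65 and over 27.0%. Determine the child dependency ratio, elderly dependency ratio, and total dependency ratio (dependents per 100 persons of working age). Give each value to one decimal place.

Youth dependency ratio = 10.8 / 62.2 × 100 = 17.4
Old-age dependency ratio = 27.0 / 62.2 × 100 = 43.4
Total dependency ratio = (10.8 + 27.0) / 62.2 × 100 = 37.8 / 62.2 × 100 = 60.8

Youth dependency ratio: 17.4
Old-age dependency ratio: 43.4
Total dependency ratio: 60.8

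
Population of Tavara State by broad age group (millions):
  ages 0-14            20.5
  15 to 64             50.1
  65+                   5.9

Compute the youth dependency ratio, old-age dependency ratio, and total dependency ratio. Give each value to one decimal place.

Youth dependency ratio: 40.9
Old-age dependency ratio: 11.8
Total dependency ratio: 52.7

Youth dependency ratio = 20.5 / 50.1 × 100 = 40.9
Old-age dependency ratio = 5.9 / 50.1 × 100 = 11.8
Total dependency ratio = (20.5 + 5.9) / 50.1 × 100 = 26.4 / 50.1 × 100 = 52.7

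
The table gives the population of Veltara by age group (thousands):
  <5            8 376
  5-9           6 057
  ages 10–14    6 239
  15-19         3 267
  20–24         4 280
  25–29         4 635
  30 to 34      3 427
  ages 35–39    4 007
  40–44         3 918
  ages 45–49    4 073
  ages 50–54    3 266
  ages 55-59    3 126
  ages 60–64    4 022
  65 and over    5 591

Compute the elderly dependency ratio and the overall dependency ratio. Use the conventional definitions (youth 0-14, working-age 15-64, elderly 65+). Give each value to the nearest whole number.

0–14: 8 376 + 6 057 + 6 239 = 20 672
15–64: 3 267 + 4 280 + 4 635 + 3 427 + 4 007 + 3 918 + 4 073 + 3 266 + 3 126 + 4 022 = 38 021
65+: 5 591
Old-age dependency ratio = 5 591 / 38 021 × 100 = 15
Total dependency ratio = (20 672 + 5 591) / 38 021 × 100 = 26 263 / 38 021 × 100 = 69

Old-age dependency ratio: 15
Total dependency ratio: 69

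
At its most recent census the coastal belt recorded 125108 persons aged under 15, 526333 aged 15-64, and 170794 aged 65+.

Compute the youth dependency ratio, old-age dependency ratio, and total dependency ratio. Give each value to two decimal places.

Youth dependency ratio = 125108 / 526333 × 100 = 23.77
Old-age dependency ratio = 170794 / 526333 × 100 = 32.45
Total dependency ratio = (125108 + 170794) / 526333 × 100 = 295902 / 526333 × 100 = 56.22

Youth dependency ratio: 23.77
Old-age dependency ratio: 32.45
Total dependency ratio: 56.22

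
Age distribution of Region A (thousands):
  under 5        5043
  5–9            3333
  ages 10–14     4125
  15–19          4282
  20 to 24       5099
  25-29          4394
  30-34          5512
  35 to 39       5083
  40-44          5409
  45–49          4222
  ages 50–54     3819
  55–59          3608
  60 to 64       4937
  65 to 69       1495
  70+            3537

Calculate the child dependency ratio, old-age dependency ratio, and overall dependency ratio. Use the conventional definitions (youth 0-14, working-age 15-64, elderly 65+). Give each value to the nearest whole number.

0–14: 5043 + 3333 + 4125 = 12501
15–64: 4282 + 5099 + 4394 + 5512 + 5083 + 5409 + 4222 + 3819 + 3608 + 4937 = 46365
65+: 1495 + 3537 = 5032
Youth dependency ratio = 12501 / 46365 × 100 = 27
Old-age dependency ratio = 5032 / 46365 × 100 = 11
Total dependency ratio = (12501 + 5032) / 46365 × 100 = 17533 / 46365 × 100 = 38

Youth dependency ratio: 27
Old-age dependency ratio: 11
Total dependency ratio: 38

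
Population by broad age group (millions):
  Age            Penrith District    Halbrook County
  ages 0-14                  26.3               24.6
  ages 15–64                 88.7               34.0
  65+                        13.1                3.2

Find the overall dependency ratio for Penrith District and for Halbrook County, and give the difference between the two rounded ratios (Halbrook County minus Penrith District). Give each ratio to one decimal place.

Penrith District: 44.4
Halbrook County: 81.8
Difference: +37.4

Penrith District: (26.3 + 13.1) / 88.7 × 100 = 39.4 / 88.7 × 100 = 44.4
Halbrook County: (24.6 + 3.2) / 34.0 × 100 = 27.8 / 34.0 × 100 = 81.8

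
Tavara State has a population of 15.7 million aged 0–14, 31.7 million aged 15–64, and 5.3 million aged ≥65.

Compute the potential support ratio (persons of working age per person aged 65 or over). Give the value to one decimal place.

Potential support ratio: 6.0

Potential support ratio = 31.7 / 5.3 = 6.0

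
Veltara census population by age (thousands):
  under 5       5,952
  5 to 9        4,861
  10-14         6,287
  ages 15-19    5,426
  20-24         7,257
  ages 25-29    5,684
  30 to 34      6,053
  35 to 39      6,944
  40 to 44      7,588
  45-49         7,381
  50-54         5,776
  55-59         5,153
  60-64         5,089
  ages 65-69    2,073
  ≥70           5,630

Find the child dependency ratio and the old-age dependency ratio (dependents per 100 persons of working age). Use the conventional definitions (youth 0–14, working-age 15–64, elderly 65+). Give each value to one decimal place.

Youth dependency ratio: 27.4
Old-age dependency ratio: 12.4

0–14: 5,952 + 4,861 + 6,287 = 17,100
15–64: 5,426 + 7,257 + 5,684 + 6,053 + 6,944 + 7,588 + 7,381 + 5,776 + 5,153 + 5,089 = 62,351
65+: 2,073 + 5,630 = 7,703
Youth dependency ratio = 17,100 / 62,351 × 100 = 27.4
Old-age dependency ratio = 7,703 / 62,351 × 100 = 12.4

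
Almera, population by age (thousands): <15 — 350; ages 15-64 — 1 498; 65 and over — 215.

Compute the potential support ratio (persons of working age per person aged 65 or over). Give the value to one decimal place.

Potential support ratio: 7.0

Potential support ratio = 1 498 / 215 = 7.0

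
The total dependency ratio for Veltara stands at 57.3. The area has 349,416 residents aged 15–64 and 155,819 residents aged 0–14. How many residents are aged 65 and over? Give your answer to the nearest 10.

Total dependency ratio = (youth + elderly) / working-age × 100
57.3 = (155,819 + E) / 349,416 × 100
⇒ 44,400

Aged 65 and over: 44,400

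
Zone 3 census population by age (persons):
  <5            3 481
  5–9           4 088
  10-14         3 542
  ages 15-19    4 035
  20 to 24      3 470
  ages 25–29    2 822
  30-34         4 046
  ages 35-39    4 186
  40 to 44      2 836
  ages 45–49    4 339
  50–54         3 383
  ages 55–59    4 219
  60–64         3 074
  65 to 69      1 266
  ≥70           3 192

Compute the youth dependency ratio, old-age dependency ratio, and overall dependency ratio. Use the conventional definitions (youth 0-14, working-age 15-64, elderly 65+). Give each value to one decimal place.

0–14: 3 481 + 4 088 + 3 542 = 11 111
15–64: 4 035 + 3 470 + 2 822 + 4 046 + 4 186 + 2 836 + 4 339 + 3 383 + 4 219 + 3 074 = 36 410
65+: 1 266 + 3 192 = 4 458
Youth dependency ratio = 11 111 / 36 410 × 100 = 30.5
Old-age dependency ratio = 4 458 / 36 410 × 100 = 12.2
Total dependency ratio = (11 111 + 4 458) / 36 410 × 100 = 15 569 / 36 410 × 100 = 42.8

Youth dependency ratio: 30.5
Old-age dependency ratio: 12.2
Total dependency ratio: 42.8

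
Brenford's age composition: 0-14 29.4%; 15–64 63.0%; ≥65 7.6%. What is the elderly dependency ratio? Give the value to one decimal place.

Old-age dependency ratio: 12.1

Old-age dependency ratio = 7.6 / 63.0 × 100 = 12.1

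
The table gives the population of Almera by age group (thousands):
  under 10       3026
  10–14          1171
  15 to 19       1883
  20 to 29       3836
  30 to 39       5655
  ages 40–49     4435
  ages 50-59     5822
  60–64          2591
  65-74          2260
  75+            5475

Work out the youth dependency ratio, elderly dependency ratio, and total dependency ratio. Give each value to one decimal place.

Youth dependency ratio: 17.3
Old-age dependency ratio: 31.9
Total dependency ratio: 49.3

0–14: 3026 + 1171 = 4197
15–64: 1883 + 3836 + 5655 + 4435 + 5822 + 2591 = 24222
65+: 2260 + 5475 = 7735
Youth dependency ratio = 4197 / 24222 × 100 = 17.3
Old-age dependency ratio = 7735 / 24222 × 100 = 31.9
Total dependency ratio = (4197 + 7735) / 24222 × 100 = 11932 / 24222 × 100 = 49.3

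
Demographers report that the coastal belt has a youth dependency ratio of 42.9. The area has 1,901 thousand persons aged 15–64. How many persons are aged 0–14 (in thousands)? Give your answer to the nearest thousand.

Youth dependency ratio = youth / working-age × 100
42.9 = Y / 1,901 × 100
⇒ 816

Aged 0–14: 816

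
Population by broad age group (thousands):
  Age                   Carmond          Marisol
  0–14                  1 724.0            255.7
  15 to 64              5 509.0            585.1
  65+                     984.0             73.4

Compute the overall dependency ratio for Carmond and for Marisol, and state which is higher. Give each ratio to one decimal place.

Carmond: 49.2
Marisol: 56.2
Higher: Marisol

Carmond: (1 724.0 + 984.0) / 5 509.0 × 100 = 2 708.0 / 5 509.0 × 100 = 49.2
Marisol: (255.7 + 73.4) / 585.1 × 100 = 329.1 / 585.1 × 100 = 56.2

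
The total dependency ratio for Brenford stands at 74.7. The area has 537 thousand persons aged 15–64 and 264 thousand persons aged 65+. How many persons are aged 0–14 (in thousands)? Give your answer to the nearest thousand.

Total dependency ratio = (youth + elderly) / working-age × 100
74.7 = (Y + 264) / 537 × 100
⇒ 137

Aged 0–14: 137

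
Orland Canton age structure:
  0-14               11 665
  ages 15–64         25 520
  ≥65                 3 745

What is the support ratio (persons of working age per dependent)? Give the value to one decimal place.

Support ratio = 25 520 / (11 665 + 3 745) = 25 520 / 15 410 = 1.7

Support ratio: 1.7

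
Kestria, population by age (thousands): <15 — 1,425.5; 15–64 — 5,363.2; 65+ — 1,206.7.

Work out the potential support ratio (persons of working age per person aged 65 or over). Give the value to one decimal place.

Potential support ratio = 5,363.2 / 1,206.7 = 4.4

Potential support ratio: 4.4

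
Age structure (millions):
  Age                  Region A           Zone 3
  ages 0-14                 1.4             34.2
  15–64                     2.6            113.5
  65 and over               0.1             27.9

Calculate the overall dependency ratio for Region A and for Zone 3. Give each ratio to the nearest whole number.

Region A: 58
Zone 3: 55

Region A: (1.4 + 0.1) / 2.6 × 100 = 1.5 / 2.6 × 100 = 58
Zone 3: (34.2 + 27.9) / 113.5 × 100 = 62.1 / 113.5 × 100 = 55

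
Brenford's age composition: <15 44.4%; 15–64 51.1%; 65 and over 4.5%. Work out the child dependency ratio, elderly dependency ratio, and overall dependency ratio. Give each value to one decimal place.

Youth dependency ratio = 44.4 / 51.1 × 100 = 86.9
Old-age dependency ratio = 4.5 / 51.1 × 100 = 8.8
Total dependency ratio = (44.4 + 4.5) / 51.1 × 100 = 48.9 / 51.1 × 100 = 95.7

Youth dependency ratio: 86.9
Old-age dependency ratio: 8.8
Total dependency ratio: 95.7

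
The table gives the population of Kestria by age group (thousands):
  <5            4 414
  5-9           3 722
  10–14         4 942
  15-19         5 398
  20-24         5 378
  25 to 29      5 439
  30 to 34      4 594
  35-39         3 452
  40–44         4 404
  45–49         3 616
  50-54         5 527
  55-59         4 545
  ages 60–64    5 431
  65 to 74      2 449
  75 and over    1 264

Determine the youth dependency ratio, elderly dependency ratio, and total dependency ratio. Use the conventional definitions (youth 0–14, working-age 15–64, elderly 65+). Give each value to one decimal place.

Youth dependency ratio: 27.4
Old-age dependency ratio: 7.8
Total dependency ratio: 35.1

0–14: 4 414 + 3 722 + 4 942 = 13 078
15–64: 5 398 + 5 378 + 5 439 + 4 594 + 3 452 + 4 404 + 3 616 + 5 527 + 4 545 + 5 431 = 47 784
65+: 2 449 + 1 264 = 3 713
Youth dependency ratio = 13 078 / 47 784 × 100 = 27.4
Old-age dependency ratio = 3 713 / 47 784 × 100 = 7.8
Total dependency ratio = (13 078 + 3 713) / 47 784 × 100 = 16 791 / 47 784 × 100 = 35.1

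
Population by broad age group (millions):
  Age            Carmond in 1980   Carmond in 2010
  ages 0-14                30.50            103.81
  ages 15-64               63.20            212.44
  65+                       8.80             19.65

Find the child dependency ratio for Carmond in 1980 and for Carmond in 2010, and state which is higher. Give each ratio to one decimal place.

Carmond in 1980: 48.3
Carmond in 2010: 48.9
Higher: Carmond in 2010

Carmond in 1980: 30.50 / 63.20 × 100 = 48.3
Carmond in 2010: 103.81 / 212.44 × 100 = 48.9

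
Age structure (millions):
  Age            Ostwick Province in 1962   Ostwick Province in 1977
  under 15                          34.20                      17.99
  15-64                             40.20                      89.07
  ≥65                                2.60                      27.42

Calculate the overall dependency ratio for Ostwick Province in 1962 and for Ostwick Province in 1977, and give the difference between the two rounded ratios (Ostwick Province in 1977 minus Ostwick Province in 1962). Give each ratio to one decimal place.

Ostwick Province in 1962: (34.20 + 2.60) / 40.20 × 100 = 36.80 / 40.20 × 100 = 91.5
Ostwick Province in 1977: (17.99 + 27.42) / 89.07 × 100 = 45.41 / 89.07 × 100 = 51.0

Ostwick Province in 1962: 91.5
Ostwick Province in 1977: 51.0
Difference: -40.5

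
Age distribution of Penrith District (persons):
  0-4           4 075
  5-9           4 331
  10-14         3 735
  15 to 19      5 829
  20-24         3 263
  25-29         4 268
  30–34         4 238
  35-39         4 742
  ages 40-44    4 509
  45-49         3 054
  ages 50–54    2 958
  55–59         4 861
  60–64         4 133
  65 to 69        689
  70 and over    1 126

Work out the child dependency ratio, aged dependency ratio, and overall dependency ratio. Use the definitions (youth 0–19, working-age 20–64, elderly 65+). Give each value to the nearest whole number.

0–19: 4 075 + 4 331 + 3 735 + 5 829 = 17 970
20–64: 3 263 + 4 268 + 4 238 + 4 742 + 4 509 + 3 054 + 2 958 + 4 861 + 4 133 = 36 026
65+: 689 + 1 126 = 1 815
Youth dependency ratio = 17 970 / 36 026 × 100 = 50
Old-age dependency ratio = 1 815 / 36 026 × 100 = 5
Total dependency ratio = (17 970 + 1 815) / 36 026 × 100 = 19 785 / 36 026 × 100 = 55

Youth dependency ratio: 50
Old-age dependency ratio: 5
Total dependency ratio: 55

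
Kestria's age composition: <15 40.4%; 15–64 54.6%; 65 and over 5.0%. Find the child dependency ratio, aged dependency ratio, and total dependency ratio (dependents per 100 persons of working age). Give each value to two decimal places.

Youth dependency ratio = 40.4 / 54.6 × 100 = 73.99
Old-age dependency ratio = 5.0 / 54.6 × 100 = 9.16
Total dependency ratio = (40.4 + 5.0) / 54.6 × 100 = 45.4 / 54.6 × 100 = 83.15

Youth dependency ratio: 73.99
Old-age dependency ratio: 9.16
Total dependency ratio: 83.15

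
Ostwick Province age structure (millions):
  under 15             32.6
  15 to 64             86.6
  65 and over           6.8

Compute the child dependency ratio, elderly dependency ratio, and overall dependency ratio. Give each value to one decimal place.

Youth dependency ratio = 32.6 / 86.6 × 100 = 37.6
Old-age dependency ratio = 6.8 / 86.6 × 100 = 7.9
Total dependency ratio = (32.6 + 6.8) / 86.6 × 100 = 39.4 / 86.6 × 100 = 45.5

Youth dependency ratio: 37.6
Old-age dependency ratio: 7.9
Total dependency ratio: 45.5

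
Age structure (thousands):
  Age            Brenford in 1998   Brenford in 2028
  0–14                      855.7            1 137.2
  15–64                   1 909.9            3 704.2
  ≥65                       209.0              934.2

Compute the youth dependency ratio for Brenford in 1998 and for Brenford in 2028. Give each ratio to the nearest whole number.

Brenford in 1998: 855.7 / 1 909.9 × 100 = 45
Brenford in 2028: 1 137.2 / 3 704.2 × 100 = 31

Brenford in 1998: 45
Brenford in 2028: 31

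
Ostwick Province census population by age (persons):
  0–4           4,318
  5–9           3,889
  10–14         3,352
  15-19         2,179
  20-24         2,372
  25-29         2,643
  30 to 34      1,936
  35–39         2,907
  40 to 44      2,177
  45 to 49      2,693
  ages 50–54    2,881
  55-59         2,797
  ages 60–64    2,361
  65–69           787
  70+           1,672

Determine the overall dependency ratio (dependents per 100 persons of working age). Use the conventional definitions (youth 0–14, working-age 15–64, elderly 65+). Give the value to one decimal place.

0–14: 4,318 + 3,889 + 3,352 = 11,559
15–64: 2,179 + 2,372 + 2,643 + 1,936 + 2,907 + 2,177 + 2,693 + 2,881 + 2,797 + 2,361 = 24,946
65+: 787 + 1,672 = 2,459
Total dependency ratio = (11,559 + 2,459) / 24,946 × 100 = 14,018 / 24,946 × 100 = 56.2

Total dependency ratio: 56.2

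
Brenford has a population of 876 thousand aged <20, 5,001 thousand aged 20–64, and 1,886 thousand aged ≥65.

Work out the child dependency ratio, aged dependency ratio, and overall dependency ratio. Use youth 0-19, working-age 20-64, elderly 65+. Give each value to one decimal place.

Youth dependency ratio = 876 / 5,001 × 100 = 17.5
Old-age dependency ratio = 1,886 / 5,001 × 100 = 37.7
Total dependency ratio = (876 + 1,886) / 5,001 × 100 = 2,762 / 5,001 × 100 = 55.2

Youth dependency ratio: 17.5
Old-age dependency ratio: 37.7
Total dependency ratio: 55.2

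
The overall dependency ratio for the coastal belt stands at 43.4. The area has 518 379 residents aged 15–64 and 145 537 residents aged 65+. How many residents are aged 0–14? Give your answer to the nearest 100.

Aged 0–14: 79 400

Total dependency ratio = (youth + elderly) / working-age × 100
43.4 = (Y + 145 537) / 518 379 × 100
⇒ 79 400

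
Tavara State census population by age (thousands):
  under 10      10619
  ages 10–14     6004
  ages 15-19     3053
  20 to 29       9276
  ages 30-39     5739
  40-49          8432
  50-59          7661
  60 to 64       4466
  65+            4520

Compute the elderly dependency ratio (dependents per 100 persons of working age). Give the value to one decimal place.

Old-age dependency ratio: 11.7

0–14: 10619 + 6004 = 16623
15–64: 3053 + 9276 + 5739 + 8432 + 7661 + 4466 = 38627
65+: 4520
Old-age dependency ratio = 4520 / 38627 × 100 = 11.7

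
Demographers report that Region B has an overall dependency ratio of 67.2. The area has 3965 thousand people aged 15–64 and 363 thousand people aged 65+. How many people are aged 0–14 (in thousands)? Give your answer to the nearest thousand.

Aged 0–14: 2301

Total dependency ratio = (youth + elderly) / working-age × 100
67.2 = (Y + 363) / 3965 × 100
⇒ 2301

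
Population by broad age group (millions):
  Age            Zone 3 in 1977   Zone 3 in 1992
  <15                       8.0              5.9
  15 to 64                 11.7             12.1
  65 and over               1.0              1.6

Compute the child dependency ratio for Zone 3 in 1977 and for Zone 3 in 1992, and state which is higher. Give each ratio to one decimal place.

Zone 3 in 1977: 68.4
Zone 3 in 1992: 48.8
Higher: Zone 3 in 1977

Zone 3 in 1977: 8.0 / 11.7 × 100 = 68.4
Zone 3 in 1992: 5.9 / 12.1 × 100 = 48.8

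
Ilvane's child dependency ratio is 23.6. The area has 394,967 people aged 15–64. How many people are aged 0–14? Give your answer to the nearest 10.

Youth dependency ratio = youth / working-age × 100
23.6 = Y / 394,967 × 100
⇒ 93,210

Aged 0–14: 93,210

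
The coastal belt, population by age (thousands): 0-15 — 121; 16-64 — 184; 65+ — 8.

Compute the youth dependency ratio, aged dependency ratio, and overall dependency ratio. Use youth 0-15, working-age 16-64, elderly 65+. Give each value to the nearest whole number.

Youth dependency ratio: 66
Old-age dependency ratio: 4
Total dependency ratio: 70

Youth dependency ratio = 121 / 184 × 100 = 66
Old-age dependency ratio = 8 / 184 × 100 = 4
Total dependency ratio = (121 + 8) / 184 × 100 = 129 / 184 × 100 = 70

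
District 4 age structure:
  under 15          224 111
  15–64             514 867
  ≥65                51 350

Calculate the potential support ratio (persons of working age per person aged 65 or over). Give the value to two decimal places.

Potential support ratio = 514 867 / 51 350 = 10.03

Potential support ratio: 10.03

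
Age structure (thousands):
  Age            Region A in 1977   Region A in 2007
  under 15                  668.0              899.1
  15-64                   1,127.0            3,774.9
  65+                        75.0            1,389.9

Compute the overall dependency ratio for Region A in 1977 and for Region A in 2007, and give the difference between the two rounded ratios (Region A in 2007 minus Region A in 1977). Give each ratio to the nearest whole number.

Region A in 1977: (668.0 + 75.0) / 1,127.0 × 100 = 743.0 / 1,127.0 × 100 = 66
Region A in 2007: (899.1 + 1,389.9) / 3,774.9 × 100 = 2,289.0 / 3,774.9 × 100 = 61

Region A in 1977: 66
Region A in 2007: 61
Difference: -5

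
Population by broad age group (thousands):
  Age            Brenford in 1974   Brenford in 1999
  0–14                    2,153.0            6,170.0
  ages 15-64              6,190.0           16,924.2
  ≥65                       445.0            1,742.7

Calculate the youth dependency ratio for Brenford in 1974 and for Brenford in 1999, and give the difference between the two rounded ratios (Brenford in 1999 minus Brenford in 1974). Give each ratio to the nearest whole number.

Brenford in 1974: 2,153.0 / 6,190.0 × 100 = 35
Brenford in 1999: 6,170.0 / 16,924.2 × 100 = 36

Brenford in 1974: 35
Brenford in 1999: 36
Difference: +1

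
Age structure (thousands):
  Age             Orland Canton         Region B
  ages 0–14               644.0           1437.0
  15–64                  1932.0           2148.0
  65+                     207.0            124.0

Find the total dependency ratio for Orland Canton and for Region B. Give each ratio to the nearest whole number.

Orland Canton: 44
Region B: 73

Orland Canton: (644.0 + 207.0) / 1932.0 × 100 = 851.0 / 1932.0 × 100 = 44
Region B: (1437.0 + 124.0) / 2148.0 × 100 = 1561.0 / 2148.0 × 100 = 73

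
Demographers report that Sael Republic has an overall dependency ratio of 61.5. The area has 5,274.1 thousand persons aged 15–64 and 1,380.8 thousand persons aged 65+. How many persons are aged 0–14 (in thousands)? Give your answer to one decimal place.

Total dependency ratio = (youth + elderly) / working-age × 100
61.5 = (Y + 1,380.8) / 5,274.1 × 100
⇒ 1,862.8

Aged 0–14: 1,862.8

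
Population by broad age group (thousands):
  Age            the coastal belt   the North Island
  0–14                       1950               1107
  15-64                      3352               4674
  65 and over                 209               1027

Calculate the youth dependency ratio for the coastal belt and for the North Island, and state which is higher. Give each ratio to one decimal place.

the coastal belt: 58.2
the North Island: 23.7
Higher: the coastal belt

the coastal belt: 1950 / 3352 × 100 = 58.2
the North Island: 1107 / 4674 × 100 = 23.7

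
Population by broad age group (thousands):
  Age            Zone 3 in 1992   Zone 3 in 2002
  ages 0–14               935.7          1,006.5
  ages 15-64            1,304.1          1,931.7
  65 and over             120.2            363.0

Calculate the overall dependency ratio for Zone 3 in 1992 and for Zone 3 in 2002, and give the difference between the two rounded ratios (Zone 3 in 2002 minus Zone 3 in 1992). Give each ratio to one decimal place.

Zone 3 in 1992: (935.7 + 120.2) / 1,304.1 × 100 = 1,055.9 / 1,304.1 × 100 = 81.0
Zone 3 in 2002: (1,006.5 + 363.0) / 1,931.7 × 100 = 1,369.5 / 1,931.7 × 100 = 70.9

Zone 3 in 1992: 81.0
Zone 3 in 2002: 70.9
Difference: -10.1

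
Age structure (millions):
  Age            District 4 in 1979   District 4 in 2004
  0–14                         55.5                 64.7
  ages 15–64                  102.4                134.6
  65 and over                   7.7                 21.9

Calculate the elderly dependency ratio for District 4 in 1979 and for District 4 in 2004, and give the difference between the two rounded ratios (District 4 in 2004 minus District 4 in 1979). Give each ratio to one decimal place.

District 4 in 1979: 7.7 / 102.4 × 100 = 7.5
District 4 in 2004: 21.9 / 134.6 × 100 = 16.3

District 4 in 1979: 7.5
District 4 in 2004: 16.3
Difference: +8.8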